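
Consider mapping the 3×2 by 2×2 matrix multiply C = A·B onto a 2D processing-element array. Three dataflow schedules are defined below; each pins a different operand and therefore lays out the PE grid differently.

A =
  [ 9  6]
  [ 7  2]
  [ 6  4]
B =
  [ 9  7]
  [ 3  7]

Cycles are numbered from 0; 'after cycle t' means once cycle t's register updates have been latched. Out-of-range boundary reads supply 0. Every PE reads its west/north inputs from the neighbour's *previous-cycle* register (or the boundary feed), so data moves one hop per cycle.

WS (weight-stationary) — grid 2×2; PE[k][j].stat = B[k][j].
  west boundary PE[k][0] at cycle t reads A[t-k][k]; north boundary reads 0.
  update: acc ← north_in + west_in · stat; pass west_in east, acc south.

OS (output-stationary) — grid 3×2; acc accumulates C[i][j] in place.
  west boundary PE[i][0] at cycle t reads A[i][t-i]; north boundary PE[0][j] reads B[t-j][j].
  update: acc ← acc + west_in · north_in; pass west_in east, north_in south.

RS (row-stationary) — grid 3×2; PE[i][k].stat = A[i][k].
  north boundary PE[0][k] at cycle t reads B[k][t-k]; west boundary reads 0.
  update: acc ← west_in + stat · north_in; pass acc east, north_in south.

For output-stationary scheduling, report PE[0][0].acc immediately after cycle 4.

Tracing OS — 3×2 array, target PE[0][0]:
  0: (0,0).acc=81  regs=<9,9>
  1: (0,0).acc=99  regs=<6,3>
  2: (0,0).acc=99  regs=<0,0>
  3: (0,0).acc=99  regs=<0,0>
  4: (0,0).acc=99  regs=<0,0>

PE[0][0].acc = 99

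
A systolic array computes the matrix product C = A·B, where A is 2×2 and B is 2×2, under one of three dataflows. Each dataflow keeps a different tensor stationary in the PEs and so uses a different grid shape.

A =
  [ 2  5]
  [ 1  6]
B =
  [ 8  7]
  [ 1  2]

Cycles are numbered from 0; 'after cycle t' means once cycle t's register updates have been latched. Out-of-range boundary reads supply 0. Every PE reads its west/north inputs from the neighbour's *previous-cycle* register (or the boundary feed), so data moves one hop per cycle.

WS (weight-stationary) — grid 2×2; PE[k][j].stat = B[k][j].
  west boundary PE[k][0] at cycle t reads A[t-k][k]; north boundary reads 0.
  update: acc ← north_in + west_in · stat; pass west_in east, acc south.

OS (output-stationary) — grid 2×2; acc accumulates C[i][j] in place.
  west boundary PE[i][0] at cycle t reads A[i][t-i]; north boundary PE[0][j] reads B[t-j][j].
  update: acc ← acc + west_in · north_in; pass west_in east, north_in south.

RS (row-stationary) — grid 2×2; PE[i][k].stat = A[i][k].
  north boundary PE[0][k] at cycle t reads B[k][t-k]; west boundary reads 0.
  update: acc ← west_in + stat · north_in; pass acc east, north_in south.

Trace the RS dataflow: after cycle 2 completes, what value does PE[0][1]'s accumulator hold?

RS 2×2: PE[0][1] cycle-by-cycle (with neighbour feeds):
  0: (0,0).acc=16  regs=<16,8>
  0: (0,1).acc=0  regs=<0,0>
  1: (0,0).acc=14  regs=<14,7>
  1: (0,1).acc=21  regs=<21,1>
  2: (0,0).acc=0  regs=<0,0>
  2: (0,1).acc=24  regs=<24,2>

PE[0][1].acc = 24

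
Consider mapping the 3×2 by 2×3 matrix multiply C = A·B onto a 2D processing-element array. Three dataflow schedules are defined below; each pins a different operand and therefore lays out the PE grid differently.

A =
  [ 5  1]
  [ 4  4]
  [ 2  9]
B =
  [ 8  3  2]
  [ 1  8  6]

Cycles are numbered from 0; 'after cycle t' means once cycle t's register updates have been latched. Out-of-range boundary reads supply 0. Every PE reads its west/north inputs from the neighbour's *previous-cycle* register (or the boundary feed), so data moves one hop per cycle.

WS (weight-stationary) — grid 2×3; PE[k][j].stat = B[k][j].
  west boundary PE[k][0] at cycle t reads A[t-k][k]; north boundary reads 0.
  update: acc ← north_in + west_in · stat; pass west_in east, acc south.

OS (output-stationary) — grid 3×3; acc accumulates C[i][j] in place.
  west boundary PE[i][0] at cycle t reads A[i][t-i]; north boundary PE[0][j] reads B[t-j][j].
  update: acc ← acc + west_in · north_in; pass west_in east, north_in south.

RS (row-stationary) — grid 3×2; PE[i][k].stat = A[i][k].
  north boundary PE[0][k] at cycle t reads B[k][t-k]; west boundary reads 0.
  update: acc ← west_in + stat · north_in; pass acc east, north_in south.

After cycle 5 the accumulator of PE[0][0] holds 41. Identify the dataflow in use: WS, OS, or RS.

dataflow = OS

Under WS (2×3), PE[0][0]:
  0: (0,0).acc=40  regs=<5,40>
  1: (0,0).acc=32  regs=<4,32>
  2: (0,0).acc=16  regs=<2,16>
  3: (0,0).acc=0  regs=<0,0>
  4: (0,0).acc=0  regs=<0,0>
  5: (0,0).acc=0  regs=<0,0>
Under OS (3×3), PE[0][0]:
  0: (0,0).acc=40  regs=<5,8>
  1: (0,0).acc=41  regs=<1,1>
  2: (0,0).acc=41  regs=<0,0>
  3: (0,0).acc=41  regs=<0,0>
  4: (0,0).acc=41  regs=<0,0>
  5: (0,0).acc=41  regs=<0,0>
Under RS (3×2), PE[0][0]:
  0: (0,0).acc=40  regs=<40,8>
  1: (0,0).acc=15  regs=<15,3>
  2: (0,0).acc=10  regs=<10,2>
  3: (0,0).acc=0  regs=<0,0>
  4: (0,0).acc=0  regs=<0,0>
  5: (0,0).acc=0  regs=<0,0>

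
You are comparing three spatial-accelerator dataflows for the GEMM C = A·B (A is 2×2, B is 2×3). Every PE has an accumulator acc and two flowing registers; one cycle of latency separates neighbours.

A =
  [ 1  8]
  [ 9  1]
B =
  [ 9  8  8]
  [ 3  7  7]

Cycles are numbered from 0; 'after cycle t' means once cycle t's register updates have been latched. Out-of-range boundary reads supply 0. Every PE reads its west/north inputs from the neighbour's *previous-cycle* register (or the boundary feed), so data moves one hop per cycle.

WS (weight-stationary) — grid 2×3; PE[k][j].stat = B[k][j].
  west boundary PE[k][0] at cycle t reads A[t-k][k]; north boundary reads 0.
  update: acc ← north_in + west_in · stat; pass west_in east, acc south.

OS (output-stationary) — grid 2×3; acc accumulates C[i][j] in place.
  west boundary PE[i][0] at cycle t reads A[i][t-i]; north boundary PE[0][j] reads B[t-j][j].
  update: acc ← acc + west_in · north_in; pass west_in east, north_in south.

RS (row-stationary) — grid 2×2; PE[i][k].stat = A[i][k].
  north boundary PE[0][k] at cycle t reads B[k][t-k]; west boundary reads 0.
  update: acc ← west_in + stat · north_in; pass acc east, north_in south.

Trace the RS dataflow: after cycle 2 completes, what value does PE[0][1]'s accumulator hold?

PE[0][1].acc = 64

RS (2×2). Following PE[0][1] plus its west/north inputs:
  @0  [0,0]  acc 9  |  →9  ↓9
  @0  [0,1]  acc 0  |  →0  ↓0
  @1  [0,0]  acc 8  |  →8  ↓8
  @1  [0,1]  acc 33  |  →33  ↓3
  @2  [0,0]  acc 8  |  →8  ↓8
  @2  [0,1]  acc 64  |  →64  ↓7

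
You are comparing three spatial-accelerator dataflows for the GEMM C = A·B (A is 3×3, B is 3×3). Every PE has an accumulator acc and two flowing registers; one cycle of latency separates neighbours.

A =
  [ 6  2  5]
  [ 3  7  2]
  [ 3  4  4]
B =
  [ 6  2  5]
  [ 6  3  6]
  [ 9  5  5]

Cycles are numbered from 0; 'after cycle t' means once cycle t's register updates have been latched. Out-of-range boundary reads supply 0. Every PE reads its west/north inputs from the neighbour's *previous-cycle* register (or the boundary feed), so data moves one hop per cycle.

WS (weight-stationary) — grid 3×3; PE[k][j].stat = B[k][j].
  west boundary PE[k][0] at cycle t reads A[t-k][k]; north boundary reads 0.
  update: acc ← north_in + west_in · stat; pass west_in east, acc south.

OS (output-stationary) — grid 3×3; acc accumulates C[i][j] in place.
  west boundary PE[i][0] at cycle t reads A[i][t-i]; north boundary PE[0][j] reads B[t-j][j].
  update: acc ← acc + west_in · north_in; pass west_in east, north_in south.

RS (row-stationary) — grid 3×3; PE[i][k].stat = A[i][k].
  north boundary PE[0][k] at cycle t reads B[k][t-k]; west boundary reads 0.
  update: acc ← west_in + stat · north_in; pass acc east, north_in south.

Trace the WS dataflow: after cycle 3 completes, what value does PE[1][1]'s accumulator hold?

Tracing WS — 3×3 array, target PE[1][1]:
  [0] (0,1) acc=0 (h:0 v:0)
  [0] (1,0) acc=0 (h:0 v:0)
  [0] (1,1) acc=0 (h:0 v:0)
  [1] (0,1) acc=12 (h:6 v:12)
  [1] (1,0) acc=48 (h:2 v:48)
  [1] (1,1) acc=0 (h:0 v:0)
  [2] (0,1) acc=6 (h:3 v:6)
  [2] (1,0) acc=60 (h:7 v:60)
  [2] (1,1) acc=18 (h:2 v:18)
  [3] (0,1) acc=6 (h:3 v:6)
  [3] (1,0) acc=42 (h:4 v:42)
  [3] (1,1) acc=27 (h:7 v:27)

PE[1][1].acc = 27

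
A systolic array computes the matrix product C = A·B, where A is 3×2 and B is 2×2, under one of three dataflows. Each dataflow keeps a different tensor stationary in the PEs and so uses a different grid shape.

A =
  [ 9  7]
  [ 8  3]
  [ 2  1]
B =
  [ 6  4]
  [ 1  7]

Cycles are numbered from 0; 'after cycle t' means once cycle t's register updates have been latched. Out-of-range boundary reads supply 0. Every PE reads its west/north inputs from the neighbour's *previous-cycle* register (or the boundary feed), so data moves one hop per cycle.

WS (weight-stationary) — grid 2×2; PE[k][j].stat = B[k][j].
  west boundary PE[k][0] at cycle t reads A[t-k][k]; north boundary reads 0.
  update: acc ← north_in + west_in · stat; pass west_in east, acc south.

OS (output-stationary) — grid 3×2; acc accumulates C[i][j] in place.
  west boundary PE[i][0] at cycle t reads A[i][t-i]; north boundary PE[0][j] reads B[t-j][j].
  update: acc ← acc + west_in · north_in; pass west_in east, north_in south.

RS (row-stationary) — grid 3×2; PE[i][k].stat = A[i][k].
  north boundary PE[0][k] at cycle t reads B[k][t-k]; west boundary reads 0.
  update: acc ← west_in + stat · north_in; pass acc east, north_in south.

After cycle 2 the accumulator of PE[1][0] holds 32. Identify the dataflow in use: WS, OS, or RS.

dataflow = RS

WS [2×2] PE[1][0] across cycles:
  @0  [1,0]  acc 0  |  →0  ↓0
  @1  [1,0]  acc 61  |  →7  ↓61
  @2  [1,0]  acc 51  |  →3  ↓51
OS [3×2] PE[1][0] across cycles:
  @0  [1,0]  acc 0  |  →0  ↓0
  @1  [1,0]  acc 48  |  →8  ↓6
  @2  [1,0]  acc 51  |  →3  ↓1
RS [3×2] PE[1][0] across cycles:
  @0  [1,0]  acc 0  |  →0  ↓0
  @1  [1,0]  acc 48  |  →48  ↓6
  @2  [1,0]  acc 32  |  →32  ↓4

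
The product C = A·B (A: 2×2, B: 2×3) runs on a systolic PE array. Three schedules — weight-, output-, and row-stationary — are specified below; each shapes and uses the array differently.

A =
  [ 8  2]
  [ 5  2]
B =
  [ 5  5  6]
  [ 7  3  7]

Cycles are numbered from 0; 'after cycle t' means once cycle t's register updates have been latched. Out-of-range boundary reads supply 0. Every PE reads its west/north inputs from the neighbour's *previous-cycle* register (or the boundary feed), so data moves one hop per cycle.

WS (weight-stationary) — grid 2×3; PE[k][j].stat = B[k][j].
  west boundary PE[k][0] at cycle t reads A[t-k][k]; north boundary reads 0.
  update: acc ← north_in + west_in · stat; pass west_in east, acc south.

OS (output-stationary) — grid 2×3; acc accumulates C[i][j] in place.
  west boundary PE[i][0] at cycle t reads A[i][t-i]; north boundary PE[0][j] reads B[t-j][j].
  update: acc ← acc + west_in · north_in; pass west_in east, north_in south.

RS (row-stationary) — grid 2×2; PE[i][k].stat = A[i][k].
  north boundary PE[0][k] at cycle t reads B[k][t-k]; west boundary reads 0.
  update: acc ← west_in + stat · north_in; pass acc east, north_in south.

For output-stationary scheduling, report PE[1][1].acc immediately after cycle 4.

OS (2×3). Following PE[1][1] plus its west/north inputs:
  cycle 0: PE[0][1] → acc 0, east 0, south 0
  cycle 0: PE[1][0] → acc 0, east 0, south 0
  cycle 0: PE[1][1] → acc 0, east 0, south 0
  cycle 1: PE[0][1] → acc 40, east 8, south 5
  cycle 1: PE[1][0] → acc 25, east 5, south 5
  cycle 1: PE[1][1] → acc 0, east 0, south 0
  cycle 2: PE[0][1] → acc 46, east 2, south 3
  cycle 2: PE[1][0] → acc 39, east 2, south 7
  cycle 2: PE[1][1] → acc 25, east 5, south 5
  cycle 3: PE[0][1] → acc 46, east 0, south 0
  cycle 3: PE[1][0] → acc 39, east 0, south 0
  cycle 3: PE[1][1] → acc 31, east 2, south 3
  cycle 4: PE[0][1] → acc 46, east 0, south 0
  cycle 4: PE[1][0] → acc 39, east 0, south 0
  cycle 4: PE[1][1] → acc 31, east 0, south 0

PE[1][1].acc = 31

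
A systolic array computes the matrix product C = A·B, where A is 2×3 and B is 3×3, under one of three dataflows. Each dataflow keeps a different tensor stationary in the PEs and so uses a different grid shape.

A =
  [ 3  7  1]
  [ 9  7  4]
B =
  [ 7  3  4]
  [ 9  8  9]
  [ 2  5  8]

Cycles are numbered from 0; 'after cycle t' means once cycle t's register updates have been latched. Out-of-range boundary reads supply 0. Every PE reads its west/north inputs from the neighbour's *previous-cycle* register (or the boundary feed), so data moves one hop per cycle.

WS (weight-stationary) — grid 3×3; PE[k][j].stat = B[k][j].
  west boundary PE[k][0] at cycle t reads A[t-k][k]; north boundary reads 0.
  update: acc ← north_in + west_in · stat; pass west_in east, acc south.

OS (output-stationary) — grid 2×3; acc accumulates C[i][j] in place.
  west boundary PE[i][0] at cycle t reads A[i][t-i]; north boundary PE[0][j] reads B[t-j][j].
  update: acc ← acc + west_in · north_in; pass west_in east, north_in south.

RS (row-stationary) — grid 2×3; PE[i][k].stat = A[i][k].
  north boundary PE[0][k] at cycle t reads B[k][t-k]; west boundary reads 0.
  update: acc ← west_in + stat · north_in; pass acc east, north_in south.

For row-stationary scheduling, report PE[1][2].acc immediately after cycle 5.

PE[1][2].acc = 131

RS 2×3: PE[1][2] cycle-by-cycle (with neighbour feeds):
  t=0 PE[0][2]: acc=0 h=0 v=0
  t=0 PE[1][1]: acc=0 h=0 v=0
  t=0 PE[1][2]: acc=0 h=0 v=0
  t=1 PE[0][2]: acc=0 h=0 v=0
  t=1 PE[1][1]: acc=0 h=0 v=0
  t=1 PE[1][2]: acc=0 h=0 v=0
  t=2 PE[0][2]: acc=86 h=86 v=2
  t=2 PE[1][1]: acc=126 h=126 v=9
  t=2 PE[1][2]: acc=0 h=0 v=0
  t=3 PE[0][2]: acc=70 h=70 v=5
  t=3 PE[1][1]: acc=83 h=83 v=8
  t=3 PE[1][2]: acc=134 h=134 v=2
  t=4 PE[0][2]: acc=83 h=83 v=8
  t=4 PE[1][1]: acc=99 h=99 v=9
  t=4 PE[1][2]: acc=103 h=103 v=5
  t=5 PE[0][2]: acc=0 h=0 v=0
  t=5 PE[1][1]: acc=0 h=0 v=0
  t=5 PE[1][2]: acc=131 h=131 v=8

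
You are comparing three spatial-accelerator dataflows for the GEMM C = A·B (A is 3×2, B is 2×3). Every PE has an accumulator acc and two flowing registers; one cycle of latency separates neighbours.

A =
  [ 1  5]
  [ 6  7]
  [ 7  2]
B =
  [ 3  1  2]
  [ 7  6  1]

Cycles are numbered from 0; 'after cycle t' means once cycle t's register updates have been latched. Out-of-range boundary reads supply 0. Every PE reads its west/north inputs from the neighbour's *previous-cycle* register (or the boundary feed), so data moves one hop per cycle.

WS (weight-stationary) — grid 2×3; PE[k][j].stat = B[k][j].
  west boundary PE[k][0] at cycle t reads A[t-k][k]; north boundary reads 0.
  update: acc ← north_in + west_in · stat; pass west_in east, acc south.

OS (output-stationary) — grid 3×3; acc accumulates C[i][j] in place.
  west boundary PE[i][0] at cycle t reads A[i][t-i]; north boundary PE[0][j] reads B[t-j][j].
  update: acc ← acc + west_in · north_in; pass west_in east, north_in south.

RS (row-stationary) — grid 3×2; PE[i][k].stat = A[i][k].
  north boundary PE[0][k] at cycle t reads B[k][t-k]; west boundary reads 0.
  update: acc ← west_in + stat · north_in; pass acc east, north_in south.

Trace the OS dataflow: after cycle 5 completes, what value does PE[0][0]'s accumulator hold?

Tracing OS — 3×3 array, target PE[0][0]:
  0: (0,0).acc=3  regs=<1,3>
  1: (0,0).acc=38  regs=<5,7>
  2: (0,0).acc=38  regs=<0,0>
  3: (0,0).acc=38  regs=<0,0>
  4: (0,0).acc=38  regs=<0,0>
  5: (0,0).acc=38  regs=<0,0>

PE[0][0].acc = 38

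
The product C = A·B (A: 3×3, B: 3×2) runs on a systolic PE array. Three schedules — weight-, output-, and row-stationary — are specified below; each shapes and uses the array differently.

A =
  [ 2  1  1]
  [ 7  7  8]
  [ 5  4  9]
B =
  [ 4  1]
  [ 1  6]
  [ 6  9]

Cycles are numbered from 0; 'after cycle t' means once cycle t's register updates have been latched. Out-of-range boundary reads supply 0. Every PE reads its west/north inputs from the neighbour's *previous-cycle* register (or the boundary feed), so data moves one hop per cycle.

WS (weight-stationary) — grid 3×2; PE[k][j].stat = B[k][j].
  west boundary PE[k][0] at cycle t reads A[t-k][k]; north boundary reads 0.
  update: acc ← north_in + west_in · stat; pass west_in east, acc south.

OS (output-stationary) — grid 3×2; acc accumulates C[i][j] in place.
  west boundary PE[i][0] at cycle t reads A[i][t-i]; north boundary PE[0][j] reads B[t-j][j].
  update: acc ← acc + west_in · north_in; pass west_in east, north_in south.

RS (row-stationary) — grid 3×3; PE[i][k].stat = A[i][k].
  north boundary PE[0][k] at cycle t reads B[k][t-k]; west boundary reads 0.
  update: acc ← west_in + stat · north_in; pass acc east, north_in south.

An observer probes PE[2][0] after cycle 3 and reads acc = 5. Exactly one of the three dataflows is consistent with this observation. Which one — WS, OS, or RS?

Under WS (3×2), PE[2][0]:
  t=0 PE[2][0]: acc=0 h=0 v=0
  t=1 PE[2][0]: acc=0 h=0 v=0
  t=2 PE[2][0]: acc=15 h=1 v=15
  t=3 PE[2][0]: acc=83 h=8 v=83
Under OS (3×2), PE[2][0]:
  t=0 PE[2][0]: acc=0 h=0 v=0
  t=1 PE[2][0]: acc=0 h=0 v=0
  t=2 PE[2][0]: acc=20 h=5 v=4
  t=3 PE[2][0]: acc=24 h=4 v=1
Under RS (3×3), PE[2][0]:
  t=0 PE[2][0]: acc=0 h=0 v=0
  t=1 PE[2][0]: acc=0 h=0 v=0
  t=2 PE[2][0]: acc=20 h=20 v=4
  t=3 PE[2][0]: acc=5 h=5 v=1

dataflow = RS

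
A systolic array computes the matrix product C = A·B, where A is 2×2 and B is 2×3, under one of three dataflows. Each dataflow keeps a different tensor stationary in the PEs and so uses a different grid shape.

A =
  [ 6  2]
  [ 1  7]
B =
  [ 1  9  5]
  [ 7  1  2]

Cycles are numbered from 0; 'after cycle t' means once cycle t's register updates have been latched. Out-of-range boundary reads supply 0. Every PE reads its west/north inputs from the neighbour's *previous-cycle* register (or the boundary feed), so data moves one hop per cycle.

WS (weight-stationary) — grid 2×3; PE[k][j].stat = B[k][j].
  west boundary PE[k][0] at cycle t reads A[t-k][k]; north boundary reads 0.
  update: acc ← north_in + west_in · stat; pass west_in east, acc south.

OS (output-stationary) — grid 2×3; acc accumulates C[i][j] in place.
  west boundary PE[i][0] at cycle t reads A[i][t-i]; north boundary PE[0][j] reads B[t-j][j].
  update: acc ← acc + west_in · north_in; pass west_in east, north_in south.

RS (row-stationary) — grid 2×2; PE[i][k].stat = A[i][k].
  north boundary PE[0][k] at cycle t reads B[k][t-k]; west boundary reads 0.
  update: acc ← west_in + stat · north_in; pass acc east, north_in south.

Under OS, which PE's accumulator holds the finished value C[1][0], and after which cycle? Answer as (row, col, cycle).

Under OS, C[1][0] lands at PE[1][0]:
  @0  [1,0]  acc 0  |  →0  ↓0
  @1  [1,0]  acc 1  |  →1  ↓1
  @2  [1,0]  acc 50  |  →7  ↓7

(row, col, cycle) = (1, 0, 2)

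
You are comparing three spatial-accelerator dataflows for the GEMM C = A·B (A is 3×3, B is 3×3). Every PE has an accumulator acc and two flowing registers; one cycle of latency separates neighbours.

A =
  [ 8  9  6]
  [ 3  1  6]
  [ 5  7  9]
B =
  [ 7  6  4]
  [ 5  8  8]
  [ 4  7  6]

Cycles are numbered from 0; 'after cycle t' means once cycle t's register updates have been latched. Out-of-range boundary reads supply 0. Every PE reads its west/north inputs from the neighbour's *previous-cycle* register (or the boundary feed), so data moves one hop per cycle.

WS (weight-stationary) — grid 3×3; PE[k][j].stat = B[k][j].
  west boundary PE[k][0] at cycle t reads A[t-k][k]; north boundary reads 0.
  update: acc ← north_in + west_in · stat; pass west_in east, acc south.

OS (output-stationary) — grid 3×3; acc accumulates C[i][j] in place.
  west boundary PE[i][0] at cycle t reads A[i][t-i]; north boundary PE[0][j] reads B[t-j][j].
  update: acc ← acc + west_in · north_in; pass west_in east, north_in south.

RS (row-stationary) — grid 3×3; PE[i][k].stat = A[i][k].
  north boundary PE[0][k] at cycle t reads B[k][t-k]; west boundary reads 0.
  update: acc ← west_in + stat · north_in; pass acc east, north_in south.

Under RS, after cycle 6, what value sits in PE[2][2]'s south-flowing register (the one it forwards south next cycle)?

register = 6

RS (3×3). Following PE[2][2] plus its west/north inputs:
  after 0 — PE[1][2] acc=0, pass-E 0, pass-S 0
  after 0 — PE[2][1] acc=0, pass-E 0, pass-S 0
  after 0 — PE[2][2] acc=0, pass-E 0, pass-S 0
  after 1 — PE[1][2] acc=0, pass-E 0, pass-S 0
  after 1 — PE[2][1] acc=0, pass-E 0, pass-S 0
  after 1 — PE[2][2] acc=0, pass-E 0, pass-S 0
  after 2 — PE[1][2] acc=0, pass-E 0, pass-S 0
  after 2 — PE[2][1] acc=0, pass-E 0, pass-S 0
  after 2 — PE[2][2] acc=0, pass-E 0, pass-S 0
  after 3 — PE[1][2] acc=50, pass-E 50, pass-S 4
  after 3 — PE[2][1] acc=70, pass-E 70, pass-S 5
  after 3 — PE[2][2] acc=0, pass-E 0, pass-S 0
  after 4 — PE[1][2] acc=68, pass-E 68, pass-S 7
  after 4 — PE[2][1] acc=86, pass-E 86, pass-S 8
  after 4 — PE[2][2] acc=106, pass-E 106, pass-S 4
  after 5 — PE[1][2] acc=56, pass-E 56, pass-S 6
  after 5 — PE[2][1] acc=76, pass-E 76, pass-S 8
  after 5 — PE[2][2] acc=149, pass-E 149, pass-S 7
  after 6 — PE[1][2] acc=0, pass-E 0, pass-S 0
  after 6 — PE[2][1] acc=0, pass-E 0, pass-S 0
  after 6 — PE[2][2] acc=130, pass-E 130, pass-S 6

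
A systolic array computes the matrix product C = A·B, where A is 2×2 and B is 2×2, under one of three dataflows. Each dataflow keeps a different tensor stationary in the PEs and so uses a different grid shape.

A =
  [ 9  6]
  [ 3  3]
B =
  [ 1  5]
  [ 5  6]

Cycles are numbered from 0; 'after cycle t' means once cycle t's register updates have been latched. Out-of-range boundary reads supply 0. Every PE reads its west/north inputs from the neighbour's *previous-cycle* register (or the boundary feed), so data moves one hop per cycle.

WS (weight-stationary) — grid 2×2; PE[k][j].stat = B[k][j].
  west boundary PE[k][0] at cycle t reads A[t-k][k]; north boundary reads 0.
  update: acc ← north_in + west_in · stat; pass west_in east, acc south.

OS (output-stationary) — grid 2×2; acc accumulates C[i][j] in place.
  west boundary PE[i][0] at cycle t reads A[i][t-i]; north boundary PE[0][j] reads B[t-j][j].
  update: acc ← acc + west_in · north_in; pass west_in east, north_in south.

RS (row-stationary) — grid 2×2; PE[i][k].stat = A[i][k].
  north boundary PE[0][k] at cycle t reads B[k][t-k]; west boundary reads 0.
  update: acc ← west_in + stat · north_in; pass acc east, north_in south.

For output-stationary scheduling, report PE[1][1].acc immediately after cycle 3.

PE[1][1].acc = 33

Tracing OS — 2×2 array, target PE[1][1]:
  0: (0,1).acc=0  regs=<0,0>
  0: (1,0).acc=0  regs=<0,0>
  0: (1,1).acc=0  regs=<0,0>
  1: (0,1).acc=45  regs=<9,5>
  1: (1,0).acc=3  regs=<3,1>
  1: (1,1).acc=0  regs=<0,0>
  2: (0,1).acc=81  regs=<6,6>
  2: (1,0).acc=18  regs=<3,5>
  2: (1,1).acc=15  regs=<3,5>
  3: (0,1).acc=81  regs=<0,0>
  3: (1,0).acc=18  regs=<0,0>
  3: (1,1).acc=33  regs=<3,6>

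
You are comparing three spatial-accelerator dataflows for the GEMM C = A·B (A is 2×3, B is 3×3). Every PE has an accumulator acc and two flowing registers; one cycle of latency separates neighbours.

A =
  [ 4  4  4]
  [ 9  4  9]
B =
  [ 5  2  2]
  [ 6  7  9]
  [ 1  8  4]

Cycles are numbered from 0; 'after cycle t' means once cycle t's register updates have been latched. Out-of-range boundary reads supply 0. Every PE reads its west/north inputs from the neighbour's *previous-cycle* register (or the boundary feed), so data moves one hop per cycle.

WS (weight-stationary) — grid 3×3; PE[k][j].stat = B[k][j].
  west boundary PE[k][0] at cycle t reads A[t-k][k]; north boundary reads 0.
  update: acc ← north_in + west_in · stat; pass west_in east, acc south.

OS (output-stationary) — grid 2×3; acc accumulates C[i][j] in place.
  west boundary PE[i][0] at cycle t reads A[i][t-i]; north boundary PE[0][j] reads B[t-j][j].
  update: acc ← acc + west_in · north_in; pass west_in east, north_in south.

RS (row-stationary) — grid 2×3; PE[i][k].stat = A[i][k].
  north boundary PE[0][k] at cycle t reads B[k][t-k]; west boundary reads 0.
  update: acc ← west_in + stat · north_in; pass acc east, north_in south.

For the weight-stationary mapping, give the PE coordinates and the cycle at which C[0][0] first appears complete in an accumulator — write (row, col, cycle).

(row, col, cycle) = (2, 0, 2)

Under WS, C[0][0] lands at PE[2][0]:
  [0] (2,0) acc=0 (h:0 v:0)
  [1] (2,0) acc=0 (h:0 v:0)
  [2] (2,0) acc=48 (h:4 v:48)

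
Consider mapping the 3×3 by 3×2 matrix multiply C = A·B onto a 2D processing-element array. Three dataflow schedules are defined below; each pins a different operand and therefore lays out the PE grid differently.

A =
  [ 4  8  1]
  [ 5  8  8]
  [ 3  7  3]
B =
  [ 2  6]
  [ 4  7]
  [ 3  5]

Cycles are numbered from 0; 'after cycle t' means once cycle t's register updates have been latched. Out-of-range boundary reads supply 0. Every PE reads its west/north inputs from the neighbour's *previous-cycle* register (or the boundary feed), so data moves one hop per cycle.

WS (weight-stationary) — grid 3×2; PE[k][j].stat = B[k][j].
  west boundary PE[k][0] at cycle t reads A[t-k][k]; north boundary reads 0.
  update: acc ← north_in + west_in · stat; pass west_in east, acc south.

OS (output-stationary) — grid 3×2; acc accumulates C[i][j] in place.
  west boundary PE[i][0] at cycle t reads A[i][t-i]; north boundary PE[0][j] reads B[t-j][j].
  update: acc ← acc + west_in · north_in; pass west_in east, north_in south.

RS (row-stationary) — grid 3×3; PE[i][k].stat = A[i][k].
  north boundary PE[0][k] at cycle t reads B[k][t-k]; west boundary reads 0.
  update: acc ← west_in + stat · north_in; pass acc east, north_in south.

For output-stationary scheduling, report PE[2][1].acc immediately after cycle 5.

PE[2][1].acc = 82

OS on a 3×2 grid — tracing PE[2][1] and its feeders:
  after 0 — PE[1][1] acc=0, pass-E 0, pass-S 0
  after 0 — PE[2][0] acc=0, pass-E 0, pass-S 0
  after 0 — PE[2][1] acc=0, pass-E 0, pass-S 0
  after 1 — PE[1][1] acc=0, pass-E 0, pass-S 0
  after 1 — PE[2][0] acc=0, pass-E 0, pass-S 0
  after 1 — PE[2][1] acc=0, pass-E 0, pass-S 0
  after 2 — PE[1][1] acc=30, pass-E 5, pass-S 6
  after 2 — PE[2][0] acc=6, pass-E 3, pass-S 2
  after 2 — PE[2][1] acc=0, pass-E 0, pass-S 0
  after 3 — PE[1][1] acc=86, pass-E 8, pass-S 7
  after 3 — PE[2][0] acc=34, pass-E 7, pass-S 4
  after 3 — PE[2][1] acc=18, pass-E 3, pass-S 6
  after 4 — PE[1][1] acc=126, pass-E 8, pass-S 5
  after 4 — PE[2][0] acc=43, pass-E 3, pass-S 3
  after 4 — PE[2][1] acc=67, pass-E 7, pass-S 7
  after 5 — PE[1][1] acc=126, pass-E 0, pass-S 0
  after 5 — PE[2][0] acc=43, pass-E 0, pass-S 0
  after 5 — PE[2][1] acc=82, pass-E 3, pass-S 5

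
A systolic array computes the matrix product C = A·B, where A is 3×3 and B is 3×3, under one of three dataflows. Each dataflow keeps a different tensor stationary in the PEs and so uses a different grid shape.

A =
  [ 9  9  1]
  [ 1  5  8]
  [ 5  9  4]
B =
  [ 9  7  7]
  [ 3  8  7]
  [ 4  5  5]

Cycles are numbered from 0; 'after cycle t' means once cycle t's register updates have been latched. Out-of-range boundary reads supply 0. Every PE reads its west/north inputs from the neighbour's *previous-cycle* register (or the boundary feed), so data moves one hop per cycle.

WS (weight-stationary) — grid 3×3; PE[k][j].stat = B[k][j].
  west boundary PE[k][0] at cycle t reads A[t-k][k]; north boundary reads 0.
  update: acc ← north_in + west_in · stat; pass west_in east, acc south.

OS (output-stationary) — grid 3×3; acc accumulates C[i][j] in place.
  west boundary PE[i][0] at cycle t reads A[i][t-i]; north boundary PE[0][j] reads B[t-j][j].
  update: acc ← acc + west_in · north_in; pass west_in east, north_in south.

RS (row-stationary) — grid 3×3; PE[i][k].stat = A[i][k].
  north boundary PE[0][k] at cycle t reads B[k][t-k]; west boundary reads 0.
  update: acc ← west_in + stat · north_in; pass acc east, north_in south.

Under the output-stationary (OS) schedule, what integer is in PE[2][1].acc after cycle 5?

PE[2][1].acc = 127

OS 3×3: PE[2][1] cycle-by-cycle (with neighbour feeds):
  step 0 · PE1,1: acc=0; fwd→0 fwd↓0
  step 0 · PE2,0: acc=0; fwd→0 fwd↓0
  step 0 · PE2,1: acc=0; fwd→0 fwd↓0
  step 1 · PE1,1: acc=0; fwd→0 fwd↓0
  step 1 · PE2,0: acc=0; fwd→0 fwd↓0
  step 1 · PE2,1: acc=0; fwd→0 fwd↓0
  step 2 · PE1,1: acc=7; fwd→1 fwd↓7
  step 2 · PE2,0: acc=45; fwd→5 fwd↓9
  step 2 · PE2,1: acc=0; fwd→0 fwd↓0
  step 3 · PE1,1: acc=47; fwd→5 fwd↓8
  step 3 · PE2,0: acc=72; fwd→9 fwd↓3
  step 3 · PE2,1: acc=35; fwd→5 fwd↓7
  step 4 · PE1,1: acc=87; fwd→8 fwd↓5
  step 4 · PE2,0: acc=88; fwd→4 fwd↓4
  step 4 · PE2,1: acc=107; fwd→9 fwd↓8
  step 5 · PE1,1: acc=87; fwd→0 fwd↓0
  step 5 · PE2,0: acc=88; fwd→0 fwd↓0
  step 5 · PE2,1: acc=127; fwd→4 fwd↓5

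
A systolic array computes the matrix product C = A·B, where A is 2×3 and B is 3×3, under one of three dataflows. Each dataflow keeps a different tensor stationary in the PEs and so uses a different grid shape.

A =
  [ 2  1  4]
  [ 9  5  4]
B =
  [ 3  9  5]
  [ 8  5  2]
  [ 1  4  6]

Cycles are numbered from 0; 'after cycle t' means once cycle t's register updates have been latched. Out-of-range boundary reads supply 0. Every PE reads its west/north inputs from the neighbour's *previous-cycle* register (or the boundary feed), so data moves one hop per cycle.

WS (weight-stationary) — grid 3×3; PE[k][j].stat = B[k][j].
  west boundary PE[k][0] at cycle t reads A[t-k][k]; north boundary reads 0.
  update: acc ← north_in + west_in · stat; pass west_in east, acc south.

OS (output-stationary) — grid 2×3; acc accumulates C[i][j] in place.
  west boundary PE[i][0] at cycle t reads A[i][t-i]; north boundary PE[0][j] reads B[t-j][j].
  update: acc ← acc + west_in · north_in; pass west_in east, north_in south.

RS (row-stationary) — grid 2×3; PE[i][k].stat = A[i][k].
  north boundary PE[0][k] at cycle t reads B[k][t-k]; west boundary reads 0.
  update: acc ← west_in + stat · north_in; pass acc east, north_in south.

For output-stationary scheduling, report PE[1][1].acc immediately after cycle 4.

PE[1][1].acc = 122

OS 2×3: PE[1][1] cycle-by-cycle (with neighbour feeds):
  step 0 · PE0,1: acc=0; fwd→0 fwd↓0
  step 0 · PE1,0: acc=0; fwd→0 fwd↓0
  step 0 · PE1,1: acc=0; fwd→0 fwd↓0
  step 1 · PE0,1: acc=18; fwd→2 fwd↓9
  step 1 · PE1,0: acc=27; fwd→9 fwd↓3
  step 1 · PE1,1: acc=0; fwd→0 fwd↓0
  step 2 · PE0,1: acc=23; fwd→1 fwd↓5
  step 2 · PE1,0: acc=67; fwd→5 fwd↓8
  step 2 · PE1,1: acc=81; fwd→9 fwd↓9
  step 3 · PE0,1: acc=39; fwd→4 fwd↓4
  step 3 · PE1,0: acc=71; fwd→4 fwd↓1
  step 3 · PE1,1: acc=106; fwd→5 fwd↓5
  step 4 · PE0,1: acc=39; fwd→0 fwd↓0
  step 4 · PE1,0: acc=71; fwd→0 fwd↓0
  step 4 · PE1,1: acc=122; fwd→4 fwd↓4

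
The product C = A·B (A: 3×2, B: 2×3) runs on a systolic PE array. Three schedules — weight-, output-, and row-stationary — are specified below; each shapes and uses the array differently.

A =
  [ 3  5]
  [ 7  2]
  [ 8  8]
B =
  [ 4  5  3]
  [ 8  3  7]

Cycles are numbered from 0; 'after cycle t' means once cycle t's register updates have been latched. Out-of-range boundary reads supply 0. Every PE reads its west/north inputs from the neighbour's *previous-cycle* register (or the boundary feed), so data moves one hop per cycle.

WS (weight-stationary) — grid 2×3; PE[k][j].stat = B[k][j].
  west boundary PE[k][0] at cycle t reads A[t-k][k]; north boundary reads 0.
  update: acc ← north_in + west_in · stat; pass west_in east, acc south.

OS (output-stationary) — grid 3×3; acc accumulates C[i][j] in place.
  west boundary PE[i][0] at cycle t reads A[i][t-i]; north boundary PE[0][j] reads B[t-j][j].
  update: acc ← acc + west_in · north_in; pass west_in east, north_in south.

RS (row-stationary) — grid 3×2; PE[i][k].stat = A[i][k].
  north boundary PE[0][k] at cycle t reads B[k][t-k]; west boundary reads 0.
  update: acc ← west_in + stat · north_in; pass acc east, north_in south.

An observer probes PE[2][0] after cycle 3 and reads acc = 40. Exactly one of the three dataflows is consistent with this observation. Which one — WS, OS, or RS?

dataflow = RS

WS: PE[2][0] is outside its 2×3 grid.
OS [3×3] PE[2][0] across cycles:
  after 0 — PE[2][0] acc=0, pass-E 0, pass-S 0
  after 1 — PE[2][0] acc=0, pass-E 0, pass-S 0
  after 2 — PE[2][0] acc=32, pass-E 8, pass-S 4
  after 3 — PE[2][0] acc=96, pass-E 8, pass-S 8
RS [3×2] PE[2][0] across cycles:
  after 0 — PE[2][0] acc=0, pass-E 0, pass-S 0
  after 1 — PE[2][0] acc=0, pass-E 0, pass-S 0
  after 2 — PE[2][0] acc=32, pass-E 32, pass-S 4
  after 3 — PE[2][0] acc=40, pass-E 40, pass-S 5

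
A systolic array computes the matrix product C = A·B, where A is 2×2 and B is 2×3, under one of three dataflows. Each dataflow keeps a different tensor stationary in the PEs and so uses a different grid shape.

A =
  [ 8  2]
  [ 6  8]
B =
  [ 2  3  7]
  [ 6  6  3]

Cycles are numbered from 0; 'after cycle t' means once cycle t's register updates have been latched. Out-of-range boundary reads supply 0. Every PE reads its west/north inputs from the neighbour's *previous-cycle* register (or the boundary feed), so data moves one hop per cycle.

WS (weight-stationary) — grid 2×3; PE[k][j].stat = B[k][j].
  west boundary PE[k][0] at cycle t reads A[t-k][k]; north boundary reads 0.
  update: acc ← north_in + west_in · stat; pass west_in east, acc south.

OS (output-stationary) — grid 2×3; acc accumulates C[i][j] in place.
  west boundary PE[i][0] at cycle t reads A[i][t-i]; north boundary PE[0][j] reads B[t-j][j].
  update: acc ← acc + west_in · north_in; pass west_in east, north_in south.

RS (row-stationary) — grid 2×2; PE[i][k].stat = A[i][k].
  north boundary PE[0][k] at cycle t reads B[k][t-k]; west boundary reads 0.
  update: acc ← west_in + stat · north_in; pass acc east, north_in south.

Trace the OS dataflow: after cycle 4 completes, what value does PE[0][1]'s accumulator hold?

PE[0][1].acc = 36

OS 2×3: PE[0][1] cycle-by-cycle (with neighbour feeds):
  cycle 0: PE[0][0] → acc 16, east 8, south 2
  cycle 0: PE[0][1] → acc 0, east 0, south 0
  cycle 1: PE[0][0] → acc 28, east 2, south 6
  cycle 1: PE[0][1] → acc 24, east 8, south 3
  cycle 2: PE[0][0] → acc 28, east 0, south 0
  cycle 2: PE[0][1] → acc 36, east 2, south 6
  cycle 3: PE[0][0] → acc 28, east 0, south 0
  cycle 3: PE[0][1] → acc 36, east 0, south 0
  cycle 4: PE[0][0] → acc 28, east 0, south 0
  cycle 4: PE[0][1] → acc 36, east 0, south 0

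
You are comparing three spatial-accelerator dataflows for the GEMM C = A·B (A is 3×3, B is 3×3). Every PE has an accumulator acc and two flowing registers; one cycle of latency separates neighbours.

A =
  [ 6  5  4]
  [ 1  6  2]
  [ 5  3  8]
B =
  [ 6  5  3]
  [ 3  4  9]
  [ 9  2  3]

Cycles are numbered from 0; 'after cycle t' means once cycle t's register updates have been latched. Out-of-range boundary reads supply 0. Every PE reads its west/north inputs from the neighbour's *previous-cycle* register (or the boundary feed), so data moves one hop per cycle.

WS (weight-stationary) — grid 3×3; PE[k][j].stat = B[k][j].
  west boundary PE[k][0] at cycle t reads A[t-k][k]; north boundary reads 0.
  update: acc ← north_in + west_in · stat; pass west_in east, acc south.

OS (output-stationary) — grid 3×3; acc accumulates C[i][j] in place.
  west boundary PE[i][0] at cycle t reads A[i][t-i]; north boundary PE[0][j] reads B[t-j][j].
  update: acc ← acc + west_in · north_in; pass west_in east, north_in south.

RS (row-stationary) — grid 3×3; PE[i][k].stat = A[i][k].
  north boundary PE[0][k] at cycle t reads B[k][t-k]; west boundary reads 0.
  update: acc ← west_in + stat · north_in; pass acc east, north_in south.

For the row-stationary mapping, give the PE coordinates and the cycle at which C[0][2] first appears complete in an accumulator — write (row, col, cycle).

(row, col, cycle) = (0, 2, 4)

RS: C[0][2] accumulates in PE[0][2]:
  c0 r0c2: 0 / 0 / 0
  c1 r0c2: 0 / 0 / 0
  c2 r0c2: 87 / 87 / 9
  c3 r0c2: 58 / 58 / 2
  c4 r0c2: 75 / 75 / 3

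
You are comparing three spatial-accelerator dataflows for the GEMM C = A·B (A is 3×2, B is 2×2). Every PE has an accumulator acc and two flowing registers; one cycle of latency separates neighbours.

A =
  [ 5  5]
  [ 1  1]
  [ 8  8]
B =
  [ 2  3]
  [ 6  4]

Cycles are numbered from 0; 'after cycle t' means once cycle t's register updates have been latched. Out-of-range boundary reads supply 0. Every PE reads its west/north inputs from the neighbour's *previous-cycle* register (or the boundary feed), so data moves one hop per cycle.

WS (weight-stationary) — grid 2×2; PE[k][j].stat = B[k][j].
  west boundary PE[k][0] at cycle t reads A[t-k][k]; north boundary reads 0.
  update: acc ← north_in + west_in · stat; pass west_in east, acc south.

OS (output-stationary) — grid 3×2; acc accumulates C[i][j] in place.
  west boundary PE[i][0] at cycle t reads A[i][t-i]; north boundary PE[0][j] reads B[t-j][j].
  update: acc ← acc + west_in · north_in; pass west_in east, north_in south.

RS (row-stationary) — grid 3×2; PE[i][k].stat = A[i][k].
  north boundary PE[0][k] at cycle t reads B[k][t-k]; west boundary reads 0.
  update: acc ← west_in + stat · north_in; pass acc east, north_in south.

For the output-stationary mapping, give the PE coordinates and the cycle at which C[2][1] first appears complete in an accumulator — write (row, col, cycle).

Under OS, C[2][1] lands at PE[2][1]:
  c0 r2c1: 0 / 0 / 0
  c1 r2c1: 0 / 0 / 0
  c2 r2c1: 0 / 0 / 0
  c3 r2c1: 24 / 8 / 3
  c4 r2c1: 56 / 8 / 4

(row, col, cycle) = (2, 1, 4)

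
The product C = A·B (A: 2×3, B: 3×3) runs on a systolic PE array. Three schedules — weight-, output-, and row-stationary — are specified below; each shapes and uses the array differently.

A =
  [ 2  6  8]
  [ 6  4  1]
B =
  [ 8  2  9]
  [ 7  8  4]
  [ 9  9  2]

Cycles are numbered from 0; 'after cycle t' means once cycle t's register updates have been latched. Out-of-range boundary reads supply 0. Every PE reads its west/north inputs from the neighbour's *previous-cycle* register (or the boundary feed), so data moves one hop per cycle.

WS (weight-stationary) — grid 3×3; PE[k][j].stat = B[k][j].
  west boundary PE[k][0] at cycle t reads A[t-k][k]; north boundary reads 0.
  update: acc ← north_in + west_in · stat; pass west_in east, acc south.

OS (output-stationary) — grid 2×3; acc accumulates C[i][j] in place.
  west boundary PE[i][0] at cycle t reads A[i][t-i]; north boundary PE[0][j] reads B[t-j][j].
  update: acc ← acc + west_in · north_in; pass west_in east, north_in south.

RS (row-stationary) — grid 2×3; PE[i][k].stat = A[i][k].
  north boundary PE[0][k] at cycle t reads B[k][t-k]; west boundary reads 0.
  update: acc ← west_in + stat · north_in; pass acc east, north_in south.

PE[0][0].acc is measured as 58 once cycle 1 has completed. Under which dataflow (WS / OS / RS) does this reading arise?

WS (3×3 grid), PE[0][0]:
  [0] (0,0) acc=16 (h:2 v:16)
  [1] (0,0) acc=48 (h:6 v:48)
OS (2×3 grid), PE[0][0]:
  [0] (0,0) acc=16 (h:2 v:8)
  [1] (0,0) acc=58 (h:6 v:7)
RS (2×3 grid), PE[0][0]:
  [0] (0,0) acc=16 (h:16 v:8)
  [1] (0,0) acc=4 (h:4 v:2)

dataflow = OS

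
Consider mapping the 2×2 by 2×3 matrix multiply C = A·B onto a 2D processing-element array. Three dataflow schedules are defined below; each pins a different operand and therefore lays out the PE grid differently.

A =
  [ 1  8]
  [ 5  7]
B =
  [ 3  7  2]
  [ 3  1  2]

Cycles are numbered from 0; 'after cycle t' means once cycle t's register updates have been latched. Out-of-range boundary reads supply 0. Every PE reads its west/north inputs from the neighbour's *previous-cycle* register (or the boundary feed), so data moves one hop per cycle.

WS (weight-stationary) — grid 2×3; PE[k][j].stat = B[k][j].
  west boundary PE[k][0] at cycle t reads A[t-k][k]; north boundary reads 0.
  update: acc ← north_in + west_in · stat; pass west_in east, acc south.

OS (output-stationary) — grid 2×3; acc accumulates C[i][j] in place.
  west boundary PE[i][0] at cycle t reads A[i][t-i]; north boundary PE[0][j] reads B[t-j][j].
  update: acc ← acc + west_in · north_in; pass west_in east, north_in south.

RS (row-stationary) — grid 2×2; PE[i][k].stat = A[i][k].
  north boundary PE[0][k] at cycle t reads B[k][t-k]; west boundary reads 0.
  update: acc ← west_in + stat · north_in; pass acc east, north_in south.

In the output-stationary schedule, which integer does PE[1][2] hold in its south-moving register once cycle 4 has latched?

register = 2

Tracing OS — 2×3 array, target PE[1][2]:
  cycle 0: PE[0][2] → acc 0, east 0, south 0
  cycle 0: PE[1][1] → acc 0, east 0, south 0
  cycle 0: PE[1][2] → acc 0, east 0, south 0
  cycle 1: PE[0][2] → acc 0, east 0, south 0
  cycle 1: PE[1][1] → acc 0, east 0, south 0
  cycle 1: PE[1][2] → acc 0, east 0, south 0
  cycle 2: PE[0][2] → acc 2, east 1, south 2
  cycle 2: PE[1][1] → acc 35, east 5, south 7
  cycle 2: PE[1][2] → acc 0, east 0, south 0
  cycle 3: PE[0][2] → acc 18, east 8, south 2
  cycle 3: PE[1][1] → acc 42, east 7, south 1
  cycle 3: PE[1][2] → acc 10, east 5, south 2
  cycle 4: PE[0][2] → acc 18, east 0, south 0
  cycle 4: PE[1][1] → acc 42, east 0, south 0
  cycle 4: PE[1][2] → acc 24, east 7, south 2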